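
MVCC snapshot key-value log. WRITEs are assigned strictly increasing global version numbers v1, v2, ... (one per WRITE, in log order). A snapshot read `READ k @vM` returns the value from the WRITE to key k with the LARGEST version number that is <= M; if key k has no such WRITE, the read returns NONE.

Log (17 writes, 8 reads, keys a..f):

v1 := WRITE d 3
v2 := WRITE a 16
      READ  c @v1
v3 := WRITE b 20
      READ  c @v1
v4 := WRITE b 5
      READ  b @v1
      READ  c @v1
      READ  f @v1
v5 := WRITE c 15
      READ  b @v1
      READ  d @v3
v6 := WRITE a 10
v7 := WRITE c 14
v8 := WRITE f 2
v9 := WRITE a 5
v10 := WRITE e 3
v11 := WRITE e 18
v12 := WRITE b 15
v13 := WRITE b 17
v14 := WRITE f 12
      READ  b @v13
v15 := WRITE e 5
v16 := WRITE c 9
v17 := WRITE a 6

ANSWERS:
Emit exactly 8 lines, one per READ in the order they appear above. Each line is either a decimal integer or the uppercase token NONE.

v1: WRITE d=3  (d history now [(1, 3)])
v2: WRITE a=16  (a history now [(2, 16)])
READ c @v1: history=[] -> no version <= 1 -> NONE
v3: WRITE b=20  (b history now [(3, 20)])
READ c @v1: history=[] -> no version <= 1 -> NONE
v4: WRITE b=5  (b history now [(3, 20), (4, 5)])
READ b @v1: history=[(3, 20), (4, 5)] -> no version <= 1 -> NONE
READ c @v1: history=[] -> no version <= 1 -> NONE
READ f @v1: history=[] -> no version <= 1 -> NONE
v5: WRITE c=15  (c history now [(5, 15)])
READ b @v1: history=[(3, 20), (4, 5)] -> no version <= 1 -> NONE
READ d @v3: history=[(1, 3)] -> pick v1 -> 3
v6: WRITE a=10  (a history now [(2, 16), (6, 10)])
v7: WRITE c=14  (c history now [(5, 15), (7, 14)])
v8: WRITE f=2  (f history now [(8, 2)])
v9: WRITE a=5  (a history now [(2, 16), (6, 10), (9, 5)])
v10: WRITE e=3  (e history now [(10, 3)])
v11: WRITE e=18  (e history now [(10, 3), (11, 18)])
v12: WRITE b=15  (b history now [(3, 20), (4, 5), (12, 15)])
v13: WRITE b=17  (b history now [(3, 20), (4, 5), (12, 15), (13, 17)])
v14: WRITE f=12  (f history now [(8, 2), (14, 12)])
READ b @v13: history=[(3, 20), (4, 5), (12, 15), (13, 17)] -> pick v13 -> 17
v15: WRITE e=5  (e history now [(10, 3), (11, 18), (15, 5)])
v16: WRITE c=9  (c history now [(5, 15), (7, 14), (16, 9)])
v17: WRITE a=6  (a history now [(2, 16), (6, 10), (9, 5), (17, 6)])

Answer: NONE
NONE
NONE
NONE
NONE
NONE
3
17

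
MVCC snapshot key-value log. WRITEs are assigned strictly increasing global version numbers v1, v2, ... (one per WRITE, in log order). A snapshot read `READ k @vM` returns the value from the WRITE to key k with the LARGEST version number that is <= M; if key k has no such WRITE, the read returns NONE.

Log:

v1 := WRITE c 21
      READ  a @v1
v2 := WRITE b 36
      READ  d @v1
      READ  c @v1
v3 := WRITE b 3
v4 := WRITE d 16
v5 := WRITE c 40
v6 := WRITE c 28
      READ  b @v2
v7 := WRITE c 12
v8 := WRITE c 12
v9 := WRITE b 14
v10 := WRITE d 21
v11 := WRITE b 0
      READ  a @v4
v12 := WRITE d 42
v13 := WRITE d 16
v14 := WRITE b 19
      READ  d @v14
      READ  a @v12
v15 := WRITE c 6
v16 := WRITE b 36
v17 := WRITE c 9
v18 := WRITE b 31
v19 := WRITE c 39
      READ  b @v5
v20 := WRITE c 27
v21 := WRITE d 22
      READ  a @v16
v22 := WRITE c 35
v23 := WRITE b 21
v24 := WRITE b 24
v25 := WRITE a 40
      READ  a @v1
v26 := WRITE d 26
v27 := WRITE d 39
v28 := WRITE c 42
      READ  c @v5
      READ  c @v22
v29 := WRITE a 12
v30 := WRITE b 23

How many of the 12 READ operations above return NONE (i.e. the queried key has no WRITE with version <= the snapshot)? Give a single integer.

Answer: 6

Derivation:
v1: WRITE c=21  (c history now [(1, 21)])
READ a @v1: history=[] -> no version <= 1 -> NONE
v2: WRITE b=36  (b history now [(2, 36)])
READ d @v1: history=[] -> no version <= 1 -> NONE
READ c @v1: history=[(1, 21)] -> pick v1 -> 21
v3: WRITE b=3  (b history now [(2, 36), (3, 3)])
v4: WRITE d=16  (d history now [(4, 16)])
v5: WRITE c=40  (c history now [(1, 21), (5, 40)])
v6: WRITE c=28  (c history now [(1, 21), (5, 40), (6, 28)])
READ b @v2: history=[(2, 36), (3, 3)] -> pick v2 -> 36
v7: WRITE c=12  (c history now [(1, 21), (5, 40), (6, 28), (7, 12)])
v8: WRITE c=12  (c history now [(1, 21), (5, 40), (6, 28), (7, 12), (8, 12)])
v9: WRITE b=14  (b history now [(2, 36), (3, 3), (9, 14)])
v10: WRITE d=21  (d history now [(4, 16), (10, 21)])
v11: WRITE b=0  (b history now [(2, 36), (3, 3), (9, 14), (11, 0)])
READ a @v4: history=[] -> no version <= 4 -> NONE
v12: WRITE d=42  (d history now [(4, 16), (10, 21), (12, 42)])
v13: WRITE d=16  (d history now [(4, 16), (10, 21), (12, 42), (13, 16)])
v14: WRITE b=19  (b history now [(2, 36), (3, 3), (9, 14), (11, 0), (14, 19)])
READ d @v14: history=[(4, 16), (10, 21), (12, 42), (13, 16)] -> pick v13 -> 16
READ a @v12: history=[] -> no version <= 12 -> NONE
v15: WRITE c=6  (c history now [(1, 21), (5, 40), (6, 28), (7, 12), (8, 12), (15, 6)])
v16: WRITE b=36  (b history now [(2, 36), (3, 3), (9, 14), (11, 0), (14, 19), (16, 36)])
v17: WRITE c=9  (c history now [(1, 21), (5, 40), (6, 28), (7, 12), (8, 12), (15, 6), (17, 9)])
v18: WRITE b=31  (b history now [(2, 36), (3, 3), (9, 14), (11, 0), (14, 19), (16, 36), (18, 31)])
v19: WRITE c=39  (c history now [(1, 21), (5, 40), (6, 28), (7, 12), (8, 12), (15, 6), (17, 9), (19, 39)])
READ b @v5: history=[(2, 36), (3, 3), (9, 14), (11, 0), (14, 19), (16, 36), (18, 31)] -> pick v3 -> 3
v20: WRITE c=27  (c history now [(1, 21), (5, 40), (6, 28), (7, 12), (8, 12), (15, 6), (17, 9), (19, 39), (20, 27)])
v21: WRITE d=22  (d history now [(4, 16), (10, 21), (12, 42), (13, 16), (21, 22)])
READ a @v16: history=[] -> no version <= 16 -> NONE
v22: WRITE c=35  (c history now [(1, 21), (5, 40), (6, 28), (7, 12), (8, 12), (15, 6), (17, 9), (19, 39), (20, 27), (22, 35)])
v23: WRITE b=21  (b history now [(2, 36), (3, 3), (9, 14), (11, 0), (14, 19), (16, 36), (18, 31), (23, 21)])
v24: WRITE b=24  (b history now [(2, 36), (3, 3), (9, 14), (11, 0), (14, 19), (16, 36), (18, 31), (23, 21), (24, 24)])
v25: WRITE a=40  (a history now [(25, 40)])
READ a @v1: history=[(25, 40)] -> no version <= 1 -> NONE
v26: WRITE d=26  (d history now [(4, 16), (10, 21), (12, 42), (13, 16), (21, 22), (26, 26)])
v27: WRITE d=39  (d history now [(4, 16), (10, 21), (12, 42), (13, 16), (21, 22), (26, 26), (27, 39)])
v28: WRITE c=42  (c history now [(1, 21), (5, 40), (6, 28), (7, 12), (8, 12), (15, 6), (17, 9), (19, 39), (20, 27), (22, 35), (28, 42)])
READ c @v5: history=[(1, 21), (5, 40), (6, 28), (7, 12), (8, 12), (15, 6), (17, 9), (19, 39), (20, 27), (22, 35), (28, 42)] -> pick v5 -> 40
READ c @v22: history=[(1, 21), (5, 40), (6, 28), (7, 12), (8, 12), (15, 6), (17, 9), (19, 39), (20, 27), (22, 35), (28, 42)] -> pick v22 -> 35
v29: WRITE a=12  (a history now [(25, 40), (29, 12)])
v30: WRITE b=23  (b history now [(2, 36), (3, 3), (9, 14), (11, 0), (14, 19), (16, 36), (18, 31), (23, 21), (24, 24), (30, 23)])
Read results in order: ['NONE', 'NONE', '21', '36', 'NONE', '16', 'NONE', '3', 'NONE', 'NONE', '40', '35']
NONE count = 6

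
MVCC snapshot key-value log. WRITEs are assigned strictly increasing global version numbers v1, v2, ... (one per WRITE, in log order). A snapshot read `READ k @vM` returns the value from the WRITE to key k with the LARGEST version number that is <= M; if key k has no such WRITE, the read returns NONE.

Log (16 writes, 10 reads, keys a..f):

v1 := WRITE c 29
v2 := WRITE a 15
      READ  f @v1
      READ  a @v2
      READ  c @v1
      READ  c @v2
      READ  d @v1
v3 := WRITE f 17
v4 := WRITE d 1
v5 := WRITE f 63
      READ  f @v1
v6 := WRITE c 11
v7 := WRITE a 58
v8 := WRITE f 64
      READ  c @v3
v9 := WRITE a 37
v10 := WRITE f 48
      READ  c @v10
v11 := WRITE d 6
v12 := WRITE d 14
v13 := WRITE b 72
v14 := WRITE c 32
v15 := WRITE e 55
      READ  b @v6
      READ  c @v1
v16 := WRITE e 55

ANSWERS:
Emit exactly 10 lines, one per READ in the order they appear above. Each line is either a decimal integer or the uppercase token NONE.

v1: WRITE c=29  (c history now [(1, 29)])
v2: WRITE a=15  (a history now [(2, 15)])
READ f @v1: history=[] -> no version <= 1 -> NONE
READ a @v2: history=[(2, 15)] -> pick v2 -> 15
READ c @v1: history=[(1, 29)] -> pick v1 -> 29
READ c @v2: history=[(1, 29)] -> pick v1 -> 29
READ d @v1: history=[] -> no version <= 1 -> NONE
v3: WRITE f=17  (f history now [(3, 17)])
v4: WRITE d=1  (d history now [(4, 1)])
v5: WRITE f=63  (f history now [(3, 17), (5, 63)])
READ f @v1: history=[(3, 17), (5, 63)] -> no version <= 1 -> NONE
v6: WRITE c=11  (c history now [(1, 29), (6, 11)])
v7: WRITE a=58  (a history now [(2, 15), (7, 58)])
v8: WRITE f=64  (f history now [(3, 17), (5, 63), (8, 64)])
READ c @v3: history=[(1, 29), (6, 11)] -> pick v1 -> 29
v9: WRITE a=37  (a history now [(2, 15), (7, 58), (9, 37)])
v10: WRITE f=48  (f history now [(3, 17), (5, 63), (8, 64), (10, 48)])
READ c @v10: history=[(1, 29), (6, 11)] -> pick v6 -> 11
v11: WRITE d=6  (d history now [(4, 1), (11, 6)])
v12: WRITE d=14  (d history now [(4, 1), (11, 6), (12, 14)])
v13: WRITE b=72  (b history now [(13, 72)])
v14: WRITE c=32  (c history now [(1, 29), (6, 11), (14, 32)])
v15: WRITE e=55  (e history now [(15, 55)])
READ b @v6: history=[(13, 72)] -> no version <= 6 -> NONE
READ c @v1: history=[(1, 29), (6, 11), (14, 32)] -> pick v1 -> 29
v16: WRITE e=55  (e history now [(15, 55), (16, 55)])

Answer: NONE
15
29
29
NONE
NONE
29
11
NONE
29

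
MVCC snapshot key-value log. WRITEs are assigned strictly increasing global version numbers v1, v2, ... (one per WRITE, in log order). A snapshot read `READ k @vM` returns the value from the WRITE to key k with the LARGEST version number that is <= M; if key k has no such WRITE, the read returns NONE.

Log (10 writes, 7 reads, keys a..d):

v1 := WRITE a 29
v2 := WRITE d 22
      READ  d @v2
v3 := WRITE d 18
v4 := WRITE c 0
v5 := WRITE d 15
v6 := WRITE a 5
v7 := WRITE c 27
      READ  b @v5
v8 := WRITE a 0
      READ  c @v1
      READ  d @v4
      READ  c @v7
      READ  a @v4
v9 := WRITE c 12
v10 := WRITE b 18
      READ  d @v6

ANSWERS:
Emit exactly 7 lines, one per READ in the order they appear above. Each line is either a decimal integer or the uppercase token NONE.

v1: WRITE a=29  (a history now [(1, 29)])
v2: WRITE d=22  (d history now [(2, 22)])
READ d @v2: history=[(2, 22)] -> pick v2 -> 22
v3: WRITE d=18  (d history now [(2, 22), (3, 18)])
v4: WRITE c=0  (c history now [(4, 0)])
v5: WRITE d=15  (d history now [(2, 22), (3, 18), (5, 15)])
v6: WRITE a=5  (a history now [(1, 29), (6, 5)])
v7: WRITE c=27  (c history now [(4, 0), (7, 27)])
READ b @v5: history=[] -> no version <= 5 -> NONE
v8: WRITE a=0  (a history now [(1, 29), (6, 5), (8, 0)])
READ c @v1: history=[(4, 0), (7, 27)] -> no version <= 1 -> NONE
READ d @v4: history=[(2, 22), (3, 18), (5, 15)] -> pick v3 -> 18
READ c @v7: history=[(4, 0), (7, 27)] -> pick v7 -> 27
READ a @v4: history=[(1, 29), (6, 5), (8, 0)] -> pick v1 -> 29
v9: WRITE c=12  (c history now [(4, 0), (7, 27), (9, 12)])
v10: WRITE b=18  (b history now [(10, 18)])
READ d @v6: history=[(2, 22), (3, 18), (5, 15)] -> pick v5 -> 15

Answer: 22
NONE
NONE
18
27
29
15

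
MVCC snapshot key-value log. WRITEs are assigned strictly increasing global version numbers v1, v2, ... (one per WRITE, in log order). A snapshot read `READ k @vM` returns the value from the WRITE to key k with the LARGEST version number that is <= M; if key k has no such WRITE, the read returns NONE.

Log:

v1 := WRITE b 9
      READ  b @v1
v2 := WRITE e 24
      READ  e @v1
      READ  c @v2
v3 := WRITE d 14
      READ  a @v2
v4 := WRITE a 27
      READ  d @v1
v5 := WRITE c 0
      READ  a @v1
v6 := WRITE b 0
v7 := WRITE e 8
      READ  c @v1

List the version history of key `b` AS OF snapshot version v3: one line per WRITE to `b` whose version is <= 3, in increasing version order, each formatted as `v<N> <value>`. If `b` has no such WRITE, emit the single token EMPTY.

Scan writes for key=b with version <= 3:
  v1 WRITE b 9 -> keep
  v2 WRITE e 24 -> skip
  v3 WRITE d 14 -> skip
  v4 WRITE a 27 -> skip
  v5 WRITE c 0 -> skip
  v6 WRITE b 0 -> drop (> snap)
  v7 WRITE e 8 -> skip
Collected: [(1, 9)]

Answer: v1 9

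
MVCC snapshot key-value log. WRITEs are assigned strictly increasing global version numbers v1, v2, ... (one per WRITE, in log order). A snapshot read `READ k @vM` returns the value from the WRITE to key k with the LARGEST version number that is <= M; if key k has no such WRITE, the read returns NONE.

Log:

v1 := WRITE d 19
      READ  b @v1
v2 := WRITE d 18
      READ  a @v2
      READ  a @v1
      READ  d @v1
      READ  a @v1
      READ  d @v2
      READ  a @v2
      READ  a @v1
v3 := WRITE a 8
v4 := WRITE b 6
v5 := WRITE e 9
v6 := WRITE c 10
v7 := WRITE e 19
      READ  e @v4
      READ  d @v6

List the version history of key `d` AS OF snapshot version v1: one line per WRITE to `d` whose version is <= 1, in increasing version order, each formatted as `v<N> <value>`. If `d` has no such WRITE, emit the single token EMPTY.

Answer: v1 19

Derivation:
Scan writes for key=d with version <= 1:
  v1 WRITE d 19 -> keep
  v2 WRITE d 18 -> drop (> snap)
  v3 WRITE a 8 -> skip
  v4 WRITE b 6 -> skip
  v5 WRITE e 9 -> skip
  v6 WRITE c 10 -> skip
  v7 WRITE e 19 -> skip
Collected: [(1, 19)]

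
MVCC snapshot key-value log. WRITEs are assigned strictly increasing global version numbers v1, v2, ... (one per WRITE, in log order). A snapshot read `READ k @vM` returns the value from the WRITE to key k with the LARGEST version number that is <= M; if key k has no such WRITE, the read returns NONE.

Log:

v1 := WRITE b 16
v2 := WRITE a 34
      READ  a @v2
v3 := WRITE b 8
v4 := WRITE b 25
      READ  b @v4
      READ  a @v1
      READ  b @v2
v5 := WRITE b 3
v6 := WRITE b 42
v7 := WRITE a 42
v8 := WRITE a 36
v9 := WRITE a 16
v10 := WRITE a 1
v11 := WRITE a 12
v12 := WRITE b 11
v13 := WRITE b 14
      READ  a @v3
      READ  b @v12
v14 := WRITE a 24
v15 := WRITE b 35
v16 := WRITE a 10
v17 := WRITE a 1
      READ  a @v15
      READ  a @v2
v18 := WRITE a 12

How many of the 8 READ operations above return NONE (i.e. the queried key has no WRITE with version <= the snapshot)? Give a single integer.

Answer: 1

Derivation:
v1: WRITE b=16  (b history now [(1, 16)])
v2: WRITE a=34  (a history now [(2, 34)])
READ a @v2: history=[(2, 34)] -> pick v2 -> 34
v3: WRITE b=8  (b history now [(1, 16), (3, 8)])
v4: WRITE b=25  (b history now [(1, 16), (3, 8), (4, 25)])
READ b @v4: history=[(1, 16), (3, 8), (4, 25)] -> pick v4 -> 25
READ a @v1: history=[(2, 34)] -> no version <= 1 -> NONE
READ b @v2: history=[(1, 16), (3, 8), (4, 25)] -> pick v1 -> 16
v5: WRITE b=3  (b history now [(1, 16), (3, 8), (4, 25), (5, 3)])
v6: WRITE b=42  (b history now [(1, 16), (3, 8), (4, 25), (5, 3), (6, 42)])
v7: WRITE a=42  (a history now [(2, 34), (7, 42)])
v8: WRITE a=36  (a history now [(2, 34), (7, 42), (8, 36)])
v9: WRITE a=16  (a history now [(2, 34), (7, 42), (8, 36), (9, 16)])
v10: WRITE a=1  (a history now [(2, 34), (7, 42), (8, 36), (9, 16), (10, 1)])
v11: WRITE a=12  (a history now [(2, 34), (7, 42), (8, 36), (9, 16), (10, 1), (11, 12)])
v12: WRITE b=11  (b history now [(1, 16), (3, 8), (4, 25), (5, 3), (6, 42), (12, 11)])
v13: WRITE b=14  (b history now [(1, 16), (3, 8), (4, 25), (5, 3), (6, 42), (12, 11), (13, 14)])
READ a @v3: history=[(2, 34), (7, 42), (8, 36), (9, 16), (10, 1), (11, 12)] -> pick v2 -> 34
READ b @v12: history=[(1, 16), (3, 8), (4, 25), (5, 3), (6, 42), (12, 11), (13, 14)] -> pick v12 -> 11
v14: WRITE a=24  (a history now [(2, 34), (7, 42), (8, 36), (9, 16), (10, 1), (11, 12), (14, 24)])
v15: WRITE b=35  (b history now [(1, 16), (3, 8), (4, 25), (5, 3), (6, 42), (12, 11), (13, 14), (15, 35)])
v16: WRITE a=10  (a history now [(2, 34), (7, 42), (8, 36), (9, 16), (10, 1), (11, 12), (14, 24), (16, 10)])
v17: WRITE a=1  (a history now [(2, 34), (7, 42), (8, 36), (9, 16), (10, 1), (11, 12), (14, 24), (16, 10), (17, 1)])
READ a @v15: history=[(2, 34), (7, 42), (8, 36), (9, 16), (10, 1), (11, 12), (14, 24), (16, 10), (17, 1)] -> pick v14 -> 24
READ a @v2: history=[(2, 34), (7, 42), (8, 36), (9, 16), (10, 1), (11, 12), (14, 24), (16, 10), (17, 1)] -> pick v2 -> 34
v18: WRITE a=12  (a history now [(2, 34), (7, 42), (8, 36), (9, 16), (10, 1), (11, 12), (14, 24), (16, 10), (17, 1), (18, 12)])
Read results in order: ['34', '25', 'NONE', '16', '34', '11', '24', '34']
NONE count = 1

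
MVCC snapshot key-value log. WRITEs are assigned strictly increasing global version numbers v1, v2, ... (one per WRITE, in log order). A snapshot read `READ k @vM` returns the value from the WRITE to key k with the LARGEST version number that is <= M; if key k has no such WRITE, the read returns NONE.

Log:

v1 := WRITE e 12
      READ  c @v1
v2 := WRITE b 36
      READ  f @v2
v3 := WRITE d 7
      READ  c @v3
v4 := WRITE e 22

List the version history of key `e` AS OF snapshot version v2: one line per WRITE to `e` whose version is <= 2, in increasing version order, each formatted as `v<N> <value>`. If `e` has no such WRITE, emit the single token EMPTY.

Scan writes for key=e with version <= 2:
  v1 WRITE e 12 -> keep
  v2 WRITE b 36 -> skip
  v3 WRITE d 7 -> skip
  v4 WRITE e 22 -> drop (> snap)
Collected: [(1, 12)]

Answer: v1 12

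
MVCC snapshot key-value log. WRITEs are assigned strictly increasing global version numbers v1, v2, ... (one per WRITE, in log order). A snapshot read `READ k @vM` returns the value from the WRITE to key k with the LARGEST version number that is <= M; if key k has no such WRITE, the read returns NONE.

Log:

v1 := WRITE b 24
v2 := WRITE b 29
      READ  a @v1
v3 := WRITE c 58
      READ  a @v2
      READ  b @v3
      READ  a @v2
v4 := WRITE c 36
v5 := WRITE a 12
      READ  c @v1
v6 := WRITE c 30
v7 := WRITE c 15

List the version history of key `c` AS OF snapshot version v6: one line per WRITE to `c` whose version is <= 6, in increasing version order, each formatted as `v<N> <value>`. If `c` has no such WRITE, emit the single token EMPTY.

Answer: v3 58
v4 36
v6 30

Derivation:
Scan writes for key=c with version <= 6:
  v1 WRITE b 24 -> skip
  v2 WRITE b 29 -> skip
  v3 WRITE c 58 -> keep
  v4 WRITE c 36 -> keep
  v5 WRITE a 12 -> skip
  v6 WRITE c 30 -> keep
  v7 WRITE c 15 -> drop (> snap)
Collected: [(3, 58), (4, 36), (6, 30)]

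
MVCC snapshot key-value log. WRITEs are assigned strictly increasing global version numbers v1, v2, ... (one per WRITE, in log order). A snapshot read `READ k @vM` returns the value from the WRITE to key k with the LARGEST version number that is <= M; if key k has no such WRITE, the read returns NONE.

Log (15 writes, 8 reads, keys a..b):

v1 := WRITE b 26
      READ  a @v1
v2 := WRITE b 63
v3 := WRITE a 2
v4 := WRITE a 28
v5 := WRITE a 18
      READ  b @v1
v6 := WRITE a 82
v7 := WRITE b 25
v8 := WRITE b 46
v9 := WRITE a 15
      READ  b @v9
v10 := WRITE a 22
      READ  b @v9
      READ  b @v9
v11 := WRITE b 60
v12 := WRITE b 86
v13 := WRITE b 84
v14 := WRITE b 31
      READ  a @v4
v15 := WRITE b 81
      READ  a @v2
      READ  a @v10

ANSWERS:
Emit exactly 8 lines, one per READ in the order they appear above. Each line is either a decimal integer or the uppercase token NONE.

v1: WRITE b=26  (b history now [(1, 26)])
READ a @v1: history=[] -> no version <= 1 -> NONE
v2: WRITE b=63  (b history now [(1, 26), (2, 63)])
v3: WRITE a=2  (a history now [(3, 2)])
v4: WRITE a=28  (a history now [(3, 2), (4, 28)])
v5: WRITE a=18  (a history now [(3, 2), (4, 28), (5, 18)])
READ b @v1: history=[(1, 26), (2, 63)] -> pick v1 -> 26
v6: WRITE a=82  (a history now [(3, 2), (4, 28), (5, 18), (6, 82)])
v7: WRITE b=25  (b history now [(1, 26), (2, 63), (7, 25)])
v8: WRITE b=46  (b history now [(1, 26), (2, 63), (7, 25), (8, 46)])
v9: WRITE a=15  (a history now [(3, 2), (4, 28), (5, 18), (6, 82), (9, 15)])
READ b @v9: history=[(1, 26), (2, 63), (7, 25), (8, 46)] -> pick v8 -> 46
v10: WRITE a=22  (a history now [(3, 2), (4, 28), (5, 18), (6, 82), (9, 15), (10, 22)])
READ b @v9: history=[(1, 26), (2, 63), (7, 25), (8, 46)] -> pick v8 -> 46
READ b @v9: history=[(1, 26), (2, 63), (7, 25), (8, 46)] -> pick v8 -> 46
v11: WRITE b=60  (b history now [(1, 26), (2, 63), (7, 25), (8, 46), (11, 60)])
v12: WRITE b=86  (b history now [(1, 26), (2, 63), (7, 25), (8, 46), (11, 60), (12, 86)])
v13: WRITE b=84  (b history now [(1, 26), (2, 63), (7, 25), (8, 46), (11, 60), (12, 86), (13, 84)])
v14: WRITE b=31  (b history now [(1, 26), (2, 63), (7, 25), (8, 46), (11, 60), (12, 86), (13, 84), (14, 31)])
READ a @v4: history=[(3, 2), (4, 28), (5, 18), (6, 82), (9, 15), (10, 22)] -> pick v4 -> 28
v15: WRITE b=81  (b history now [(1, 26), (2, 63), (7, 25), (8, 46), (11, 60), (12, 86), (13, 84), (14, 31), (15, 81)])
READ a @v2: history=[(3, 2), (4, 28), (5, 18), (6, 82), (9, 15), (10, 22)] -> no version <= 2 -> NONE
READ a @v10: history=[(3, 2), (4, 28), (5, 18), (6, 82), (9, 15), (10, 22)] -> pick v10 -> 22

Answer: NONE
26
46
46
46
28
NONE
22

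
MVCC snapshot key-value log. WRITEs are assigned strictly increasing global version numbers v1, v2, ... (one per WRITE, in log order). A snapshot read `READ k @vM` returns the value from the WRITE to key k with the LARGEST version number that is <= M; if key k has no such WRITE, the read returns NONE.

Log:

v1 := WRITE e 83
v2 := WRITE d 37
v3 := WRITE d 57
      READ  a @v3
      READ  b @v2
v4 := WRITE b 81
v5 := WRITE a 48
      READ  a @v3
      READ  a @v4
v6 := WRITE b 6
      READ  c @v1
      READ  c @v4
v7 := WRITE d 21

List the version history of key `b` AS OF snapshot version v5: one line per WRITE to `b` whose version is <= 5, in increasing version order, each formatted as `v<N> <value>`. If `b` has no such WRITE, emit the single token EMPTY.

Answer: v4 81

Derivation:
Scan writes for key=b with version <= 5:
  v1 WRITE e 83 -> skip
  v2 WRITE d 37 -> skip
  v3 WRITE d 57 -> skip
  v4 WRITE b 81 -> keep
  v5 WRITE a 48 -> skip
  v6 WRITE b 6 -> drop (> snap)
  v7 WRITE d 21 -> skip
Collected: [(4, 81)]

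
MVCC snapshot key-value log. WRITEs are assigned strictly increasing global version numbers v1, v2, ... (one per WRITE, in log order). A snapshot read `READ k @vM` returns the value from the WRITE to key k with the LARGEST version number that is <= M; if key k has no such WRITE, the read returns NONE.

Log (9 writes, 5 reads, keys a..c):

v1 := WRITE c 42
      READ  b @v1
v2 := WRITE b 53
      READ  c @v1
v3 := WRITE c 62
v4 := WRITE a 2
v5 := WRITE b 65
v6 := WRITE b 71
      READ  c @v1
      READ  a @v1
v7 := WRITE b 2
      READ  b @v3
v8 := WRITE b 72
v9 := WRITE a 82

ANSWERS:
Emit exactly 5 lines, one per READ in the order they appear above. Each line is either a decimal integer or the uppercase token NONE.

v1: WRITE c=42  (c history now [(1, 42)])
READ b @v1: history=[] -> no version <= 1 -> NONE
v2: WRITE b=53  (b history now [(2, 53)])
READ c @v1: history=[(1, 42)] -> pick v1 -> 42
v3: WRITE c=62  (c history now [(1, 42), (3, 62)])
v4: WRITE a=2  (a history now [(4, 2)])
v5: WRITE b=65  (b history now [(2, 53), (5, 65)])
v6: WRITE b=71  (b history now [(2, 53), (5, 65), (6, 71)])
READ c @v1: history=[(1, 42), (3, 62)] -> pick v1 -> 42
READ a @v1: history=[(4, 2)] -> no version <= 1 -> NONE
v7: WRITE b=2  (b history now [(2, 53), (5, 65), (6, 71), (7, 2)])
READ b @v3: history=[(2, 53), (5, 65), (6, 71), (7, 2)] -> pick v2 -> 53
v8: WRITE b=72  (b history now [(2, 53), (5, 65), (6, 71), (7, 2), (8, 72)])
v9: WRITE a=82  (a history now [(4, 2), (9, 82)])

Answer: NONE
42
42
NONE
53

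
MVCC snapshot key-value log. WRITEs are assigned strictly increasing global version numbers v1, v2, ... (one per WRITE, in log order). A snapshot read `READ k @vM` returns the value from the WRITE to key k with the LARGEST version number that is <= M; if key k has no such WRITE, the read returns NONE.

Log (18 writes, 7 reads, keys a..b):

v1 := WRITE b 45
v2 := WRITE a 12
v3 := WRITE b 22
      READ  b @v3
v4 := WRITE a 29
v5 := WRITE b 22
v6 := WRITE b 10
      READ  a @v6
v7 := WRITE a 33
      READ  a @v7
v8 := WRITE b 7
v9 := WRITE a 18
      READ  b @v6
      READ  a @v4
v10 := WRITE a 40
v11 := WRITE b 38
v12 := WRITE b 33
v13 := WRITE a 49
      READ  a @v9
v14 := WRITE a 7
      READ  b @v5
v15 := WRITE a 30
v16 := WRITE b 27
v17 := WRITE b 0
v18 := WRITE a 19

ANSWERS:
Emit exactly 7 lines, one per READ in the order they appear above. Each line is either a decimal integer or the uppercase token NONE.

v1: WRITE b=45  (b history now [(1, 45)])
v2: WRITE a=12  (a history now [(2, 12)])
v3: WRITE b=22  (b history now [(1, 45), (3, 22)])
READ b @v3: history=[(1, 45), (3, 22)] -> pick v3 -> 22
v4: WRITE a=29  (a history now [(2, 12), (4, 29)])
v5: WRITE b=22  (b history now [(1, 45), (3, 22), (5, 22)])
v6: WRITE b=10  (b history now [(1, 45), (3, 22), (5, 22), (6, 10)])
READ a @v6: history=[(2, 12), (4, 29)] -> pick v4 -> 29
v7: WRITE a=33  (a history now [(2, 12), (4, 29), (7, 33)])
READ a @v7: history=[(2, 12), (4, 29), (7, 33)] -> pick v7 -> 33
v8: WRITE b=7  (b history now [(1, 45), (3, 22), (5, 22), (6, 10), (8, 7)])
v9: WRITE a=18  (a history now [(2, 12), (4, 29), (7, 33), (9, 18)])
READ b @v6: history=[(1, 45), (3, 22), (5, 22), (6, 10), (8, 7)] -> pick v6 -> 10
READ a @v4: history=[(2, 12), (4, 29), (7, 33), (9, 18)] -> pick v4 -> 29
v10: WRITE a=40  (a history now [(2, 12), (4, 29), (7, 33), (9, 18), (10, 40)])
v11: WRITE b=38  (b history now [(1, 45), (3, 22), (5, 22), (6, 10), (8, 7), (11, 38)])
v12: WRITE b=33  (b history now [(1, 45), (3, 22), (5, 22), (6, 10), (8, 7), (11, 38), (12, 33)])
v13: WRITE a=49  (a history now [(2, 12), (4, 29), (7, 33), (9, 18), (10, 40), (13, 49)])
READ a @v9: history=[(2, 12), (4, 29), (7, 33), (9, 18), (10, 40), (13, 49)] -> pick v9 -> 18
v14: WRITE a=7  (a history now [(2, 12), (4, 29), (7, 33), (9, 18), (10, 40), (13, 49), (14, 7)])
READ b @v5: history=[(1, 45), (3, 22), (5, 22), (6, 10), (8, 7), (11, 38), (12, 33)] -> pick v5 -> 22
v15: WRITE a=30  (a history now [(2, 12), (4, 29), (7, 33), (9, 18), (10, 40), (13, 49), (14, 7), (15, 30)])
v16: WRITE b=27  (b history now [(1, 45), (3, 22), (5, 22), (6, 10), (8, 7), (11, 38), (12, 33), (16, 27)])
v17: WRITE b=0  (b history now [(1, 45), (3, 22), (5, 22), (6, 10), (8, 7), (11, 38), (12, 33), (16, 27), (17, 0)])
v18: WRITE a=19  (a history now [(2, 12), (4, 29), (7, 33), (9, 18), (10, 40), (13, 49), (14, 7), (15, 30), (18, 19)])

Answer: 22
29
33
10
29
18
22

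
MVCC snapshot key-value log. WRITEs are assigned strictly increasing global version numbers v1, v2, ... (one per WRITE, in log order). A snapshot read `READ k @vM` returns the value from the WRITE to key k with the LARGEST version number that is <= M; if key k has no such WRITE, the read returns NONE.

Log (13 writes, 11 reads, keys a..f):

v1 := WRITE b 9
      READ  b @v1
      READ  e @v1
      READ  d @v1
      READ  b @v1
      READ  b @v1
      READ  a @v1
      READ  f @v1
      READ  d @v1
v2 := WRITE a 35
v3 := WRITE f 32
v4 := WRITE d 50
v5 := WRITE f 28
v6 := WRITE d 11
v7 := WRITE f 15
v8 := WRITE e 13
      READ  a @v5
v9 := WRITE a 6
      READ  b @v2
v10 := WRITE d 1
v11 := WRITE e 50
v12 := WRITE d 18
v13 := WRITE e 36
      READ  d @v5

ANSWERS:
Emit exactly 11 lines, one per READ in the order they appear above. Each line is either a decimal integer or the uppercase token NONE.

Answer: 9
NONE
NONE
9
9
NONE
NONE
NONE
35
9
50

Derivation:
v1: WRITE b=9  (b history now [(1, 9)])
READ b @v1: history=[(1, 9)] -> pick v1 -> 9
READ e @v1: history=[] -> no version <= 1 -> NONE
READ d @v1: history=[] -> no version <= 1 -> NONE
READ b @v1: history=[(1, 9)] -> pick v1 -> 9
READ b @v1: history=[(1, 9)] -> pick v1 -> 9
READ a @v1: history=[] -> no version <= 1 -> NONE
READ f @v1: history=[] -> no version <= 1 -> NONE
READ d @v1: history=[] -> no version <= 1 -> NONE
v2: WRITE a=35  (a history now [(2, 35)])
v3: WRITE f=32  (f history now [(3, 32)])
v4: WRITE d=50  (d history now [(4, 50)])
v5: WRITE f=28  (f history now [(3, 32), (5, 28)])
v6: WRITE d=11  (d history now [(4, 50), (6, 11)])
v7: WRITE f=15  (f history now [(3, 32), (5, 28), (7, 15)])
v8: WRITE e=13  (e history now [(8, 13)])
READ a @v5: history=[(2, 35)] -> pick v2 -> 35
v9: WRITE a=6  (a history now [(2, 35), (9, 6)])
READ b @v2: history=[(1, 9)] -> pick v1 -> 9
v10: WRITE d=1  (d history now [(4, 50), (6, 11), (10, 1)])
v11: WRITE e=50  (e history now [(8, 13), (11, 50)])
v12: WRITE d=18  (d history now [(4, 50), (6, 11), (10, 1), (12, 18)])
v13: WRITE e=36  (e history now [(8, 13), (11, 50), (13, 36)])
READ d @v5: history=[(4, 50), (6, 11), (10, 1), (12, 18)] -> pick v4 -> 50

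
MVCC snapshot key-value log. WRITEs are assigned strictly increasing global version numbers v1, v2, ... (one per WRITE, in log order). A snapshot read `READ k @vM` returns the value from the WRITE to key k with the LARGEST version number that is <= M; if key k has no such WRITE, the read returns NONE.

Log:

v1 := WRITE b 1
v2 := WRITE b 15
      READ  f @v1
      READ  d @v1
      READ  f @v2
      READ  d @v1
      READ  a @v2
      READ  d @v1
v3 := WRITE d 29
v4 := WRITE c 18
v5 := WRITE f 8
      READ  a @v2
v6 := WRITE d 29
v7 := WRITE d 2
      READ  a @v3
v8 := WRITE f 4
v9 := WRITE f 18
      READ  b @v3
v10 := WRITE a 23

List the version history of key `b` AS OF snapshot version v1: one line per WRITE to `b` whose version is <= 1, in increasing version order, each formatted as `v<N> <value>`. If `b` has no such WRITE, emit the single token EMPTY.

Answer: v1 1

Derivation:
Scan writes for key=b with version <= 1:
  v1 WRITE b 1 -> keep
  v2 WRITE b 15 -> drop (> snap)
  v3 WRITE d 29 -> skip
  v4 WRITE c 18 -> skip
  v5 WRITE f 8 -> skip
  v6 WRITE d 29 -> skip
  v7 WRITE d 2 -> skip
  v8 WRITE f 4 -> skip
  v9 WRITE f 18 -> skip
  v10 WRITE a 23 -> skip
Collected: [(1, 1)]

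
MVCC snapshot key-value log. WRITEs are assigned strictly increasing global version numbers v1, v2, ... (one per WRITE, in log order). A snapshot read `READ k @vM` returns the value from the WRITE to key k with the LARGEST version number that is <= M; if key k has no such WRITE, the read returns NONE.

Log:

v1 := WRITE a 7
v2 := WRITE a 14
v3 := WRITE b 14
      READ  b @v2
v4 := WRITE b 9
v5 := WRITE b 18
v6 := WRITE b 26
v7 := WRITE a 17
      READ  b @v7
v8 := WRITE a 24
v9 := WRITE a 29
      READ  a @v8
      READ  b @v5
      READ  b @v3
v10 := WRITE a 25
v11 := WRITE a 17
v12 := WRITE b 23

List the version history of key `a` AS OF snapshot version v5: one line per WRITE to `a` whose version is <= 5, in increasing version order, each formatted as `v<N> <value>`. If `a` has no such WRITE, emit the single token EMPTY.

Answer: v1 7
v2 14

Derivation:
Scan writes for key=a with version <= 5:
  v1 WRITE a 7 -> keep
  v2 WRITE a 14 -> keep
  v3 WRITE b 14 -> skip
  v4 WRITE b 9 -> skip
  v5 WRITE b 18 -> skip
  v6 WRITE b 26 -> skip
  v7 WRITE a 17 -> drop (> snap)
  v8 WRITE a 24 -> drop (> snap)
  v9 WRITE a 29 -> drop (> snap)
  v10 WRITE a 25 -> drop (> snap)
  v11 WRITE a 17 -> drop (> snap)
  v12 WRITE b 23 -> skip
Collected: [(1, 7), (2, 14)]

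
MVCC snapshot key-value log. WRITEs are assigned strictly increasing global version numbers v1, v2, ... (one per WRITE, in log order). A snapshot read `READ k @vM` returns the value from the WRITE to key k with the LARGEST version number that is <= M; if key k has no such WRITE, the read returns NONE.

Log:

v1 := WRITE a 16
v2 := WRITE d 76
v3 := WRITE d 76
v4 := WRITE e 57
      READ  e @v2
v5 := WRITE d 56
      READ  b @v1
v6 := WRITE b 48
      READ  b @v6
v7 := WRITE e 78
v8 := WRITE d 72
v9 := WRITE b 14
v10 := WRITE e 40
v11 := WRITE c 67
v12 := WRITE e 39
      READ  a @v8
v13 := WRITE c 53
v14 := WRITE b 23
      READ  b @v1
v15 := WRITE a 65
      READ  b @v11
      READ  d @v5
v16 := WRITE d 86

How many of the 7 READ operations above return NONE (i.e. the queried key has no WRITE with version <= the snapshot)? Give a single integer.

Answer: 3

Derivation:
v1: WRITE a=16  (a history now [(1, 16)])
v2: WRITE d=76  (d history now [(2, 76)])
v3: WRITE d=76  (d history now [(2, 76), (3, 76)])
v4: WRITE e=57  (e history now [(4, 57)])
READ e @v2: history=[(4, 57)] -> no version <= 2 -> NONE
v5: WRITE d=56  (d history now [(2, 76), (3, 76), (5, 56)])
READ b @v1: history=[] -> no version <= 1 -> NONE
v6: WRITE b=48  (b history now [(6, 48)])
READ b @v6: history=[(6, 48)] -> pick v6 -> 48
v7: WRITE e=78  (e history now [(4, 57), (7, 78)])
v8: WRITE d=72  (d history now [(2, 76), (3, 76), (5, 56), (8, 72)])
v9: WRITE b=14  (b history now [(6, 48), (9, 14)])
v10: WRITE e=40  (e history now [(4, 57), (7, 78), (10, 40)])
v11: WRITE c=67  (c history now [(11, 67)])
v12: WRITE e=39  (e history now [(4, 57), (7, 78), (10, 40), (12, 39)])
READ a @v8: history=[(1, 16)] -> pick v1 -> 16
v13: WRITE c=53  (c history now [(11, 67), (13, 53)])
v14: WRITE b=23  (b history now [(6, 48), (9, 14), (14, 23)])
READ b @v1: history=[(6, 48), (9, 14), (14, 23)] -> no version <= 1 -> NONE
v15: WRITE a=65  (a history now [(1, 16), (15, 65)])
READ b @v11: history=[(6, 48), (9, 14), (14, 23)] -> pick v9 -> 14
READ d @v5: history=[(2, 76), (3, 76), (5, 56), (8, 72)] -> pick v5 -> 56
v16: WRITE d=86  (d history now [(2, 76), (3, 76), (5, 56), (8, 72), (16, 86)])
Read results in order: ['NONE', 'NONE', '48', '16', 'NONE', '14', '56']
NONE count = 3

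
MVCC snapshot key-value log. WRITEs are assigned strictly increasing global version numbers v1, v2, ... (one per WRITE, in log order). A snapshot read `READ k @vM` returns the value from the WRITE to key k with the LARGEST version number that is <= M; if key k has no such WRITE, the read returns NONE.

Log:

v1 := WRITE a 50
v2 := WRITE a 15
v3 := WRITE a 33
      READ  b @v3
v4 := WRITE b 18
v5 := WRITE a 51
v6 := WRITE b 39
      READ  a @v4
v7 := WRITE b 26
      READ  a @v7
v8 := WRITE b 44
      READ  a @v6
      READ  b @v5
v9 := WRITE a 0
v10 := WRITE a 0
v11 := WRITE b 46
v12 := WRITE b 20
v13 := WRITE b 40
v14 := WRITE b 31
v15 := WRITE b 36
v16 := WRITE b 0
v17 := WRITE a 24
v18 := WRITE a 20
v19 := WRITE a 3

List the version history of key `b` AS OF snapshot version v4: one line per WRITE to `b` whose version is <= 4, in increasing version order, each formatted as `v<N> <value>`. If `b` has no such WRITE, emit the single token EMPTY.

Answer: v4 18

Derivation:
Scan writes for key=b with version <= 4:
  v1 WRITE a 50 -> skip
  v2 WRITE a 15 -> skip
  v3 WRITE a 33 -> skip
  v4 WRITE b 18 -> keep
  v5 WRITE a 51 -> skip
  v6 WRITE b 39 -> drop (> snap)
  v7 WRITE b 26 -> drop (> snap)
  v8 WRITE b 44 -> drop (> snap)
  v9 WRITE a 0 -> skip
  v10 WRITE a 0 -> skip
  v11 WRITE b 46 -> drop (> snap)
  v12 WRITE b 20 -> drop (> snap)
  v13 WRITE b 40 -> drop (> snap)
  v14 WRITE b 31 -> drop (> snap)
  v15 WRITE b 36 -> drop (> snap)
  v16 WRITE b 0 -> drop (> snap)
  v17 WRITE a 24 -> skip
  v18 WRITE a 20 -> skip
  v19 WRITE a 3 -> skip
Collected: [(4, 18)]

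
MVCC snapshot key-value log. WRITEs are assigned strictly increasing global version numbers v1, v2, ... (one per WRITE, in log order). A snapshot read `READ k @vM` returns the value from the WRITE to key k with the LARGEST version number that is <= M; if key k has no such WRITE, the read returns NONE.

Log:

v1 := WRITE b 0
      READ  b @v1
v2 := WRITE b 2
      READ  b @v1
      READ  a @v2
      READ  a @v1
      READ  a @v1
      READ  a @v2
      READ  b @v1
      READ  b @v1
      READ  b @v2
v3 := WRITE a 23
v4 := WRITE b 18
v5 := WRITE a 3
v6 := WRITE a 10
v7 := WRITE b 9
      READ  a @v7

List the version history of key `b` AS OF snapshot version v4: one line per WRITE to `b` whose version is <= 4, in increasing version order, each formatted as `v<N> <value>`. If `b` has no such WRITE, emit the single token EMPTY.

Scan writes for key=b with version <= 4:
  v1 WRITE b 0 -> keep
  v2 WRITE b 2 -> keep
  v3 WRITE a 23 -> skip
  v4 WRITE b 18 -> keep
  v5 WRITE a 3 -> skip
  v6 WRITE a 10 -> skip
  v7 WRITE b 9 -> drop (> snap)
Collected: [(1, 0), (2, 2), (4, 18)]

Answer: v1 0
v2 2
v4 18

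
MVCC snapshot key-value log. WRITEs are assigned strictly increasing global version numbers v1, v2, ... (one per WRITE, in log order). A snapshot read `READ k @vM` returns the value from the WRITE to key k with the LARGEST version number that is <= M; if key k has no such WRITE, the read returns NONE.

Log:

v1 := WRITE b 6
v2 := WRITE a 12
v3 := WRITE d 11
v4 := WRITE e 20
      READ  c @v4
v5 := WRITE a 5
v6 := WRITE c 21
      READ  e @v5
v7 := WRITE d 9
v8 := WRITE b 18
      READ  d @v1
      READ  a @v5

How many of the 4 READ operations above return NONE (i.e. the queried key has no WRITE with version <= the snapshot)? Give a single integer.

Answer: 2

Derivation:
v1: WRITE b=6  (b history now [(1, 6)])
v2: WRITE a=12  (a history now [(2, 12)])
v3: WRITE d=11  (d history now [(3, 11)])
v4: WRITE e=20  (e history now [(4, 20)])
READ c @v4: history=[] -> no version <= 4 -> NONE
v5: WRITE a=5  (a history now [(2, 12), (5, 5)])
v6: WRITE c=21  (c history now [(6, 21)])
READ e @v5: history=[(4, 20)] -> pick v4 -> 20
v7: WRITE d=9  (d history now [(3, 11), (7, 9)])
v8: WRITE b=18  (b history now [(1, 6), (8, 18)])
READ d @v1: history=[(3, 11), (7, 9)] -> no version <= 1 -> NONE
READ a @v5: history=[(2, 12), (5, 5)] -> pick v5 -> 5
Read results in order: ['NONE', '20', 'NONE', '5']
NONE count = 2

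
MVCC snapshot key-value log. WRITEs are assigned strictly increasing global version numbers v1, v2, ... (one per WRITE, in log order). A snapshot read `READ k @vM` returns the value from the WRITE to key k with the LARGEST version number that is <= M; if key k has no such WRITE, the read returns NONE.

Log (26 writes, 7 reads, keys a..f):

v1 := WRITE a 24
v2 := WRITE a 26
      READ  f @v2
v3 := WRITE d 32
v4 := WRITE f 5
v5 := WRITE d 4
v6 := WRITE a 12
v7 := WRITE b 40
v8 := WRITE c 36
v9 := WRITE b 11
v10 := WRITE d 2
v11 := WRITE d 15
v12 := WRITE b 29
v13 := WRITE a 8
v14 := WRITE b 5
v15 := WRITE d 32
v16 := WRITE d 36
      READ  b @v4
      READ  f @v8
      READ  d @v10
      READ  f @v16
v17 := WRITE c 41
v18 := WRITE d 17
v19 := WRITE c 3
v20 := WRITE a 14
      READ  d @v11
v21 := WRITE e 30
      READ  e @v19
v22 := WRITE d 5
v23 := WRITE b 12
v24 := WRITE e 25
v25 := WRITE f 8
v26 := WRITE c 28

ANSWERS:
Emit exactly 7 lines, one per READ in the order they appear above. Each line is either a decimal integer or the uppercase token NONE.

Answer: NONE
NONE
5
2
5
15
NONE

Derivation:
v1: WRITE a=24  (a history now [(1, 24)])
v2: WRITE a=26  (a history now [(1, 24), (2, 26)])
READ f @v2: history=[] -> no version <= 2 -> NONE
v3: WRITE d=32  (d history now [(3, 32)])
v4: WRITE f=5  (f history now [(4, 5)])
v5: WRITE d=4  (d history now [(3, 32), (5, 4)])
v6: WRITE a=12  (a history now [(1, 24), (2, 26), (6, 12)])
v7: WRITE b=40  (b history now [(7, 40)])
v8: WRITE c=36  (c history now [(8, 36)])
v9: WRITE b=11  (b history now [(7, 40), (9, 11)])
v10: WRITE d=2  (d history now [(3, 32), (5, 4), (10, 2)])
v11: WRITE d=15  (d history now [(3, 32), (5, 4), (10, 2), (11, 15)])
v12: WRITE b=29  (b history now [(7, 40), (9, 11), (12, 29)])
v13: WRITE a=8  (a history now [(1, 24), (2, 26), (6, 12), (13, 8)])
v14: WRITE b=5  (b history now [(7, 40), (9, 11), (12, 29), (14, 5)])
v15: WRITE d=32  (d history now [(3, 32), (5, 4), (10, 2), (11, 15), (15, 32)])
v16: WRITE d=36  (d history now [(3, 32), (5, 4), (10, 2), (11, 15), (15, 32), (16, 36)])
READ b @v4: history=[(7, 40), (9, 11), (12, 29), (14, 5)] -> no version <= 4 -> NONE
READ f @v8: history=[(4, 5)] -> pick v4 -> 5
READ d @v10: history=[(3, 32), (5, 4), (10, 2), (11, 15), (15, 32), (16, 36)] -> pick v10 -> 2
READ f @v16: history=[(4, 5)] -> pick v4 -> 5
v17: WRITE c=41  (c history now [(8, 36), (17, 41)])
v18: WRITE d=17  (d history now [(3, 32), (5, 4), (10, 2), (11, 15), (15, 32), (16, 36), (18, 17)])
v19: WRITE c=3  (c history now [(8, 36), (17, 41), (19, 3)])
v20: WRITE a=14  (a history now [(1, 24), (2, 26), (6, 12), (13, 8), (20, 14)])
READ d @v11: history=[(3, 32), (5, 4), (10, 2), (11, 15), (15, 32), (16, 36), (18, 17)] -> pick v11 -> 15
v21: WRITE e=30  (e history now [(21, 30)])
READ e @v19: history=[(21, 30)] -> no version <= 19 -> NONE
v22: WRITE d=5  (d history now [(3, 32), (5, 4), (10, 2), (11, 15), (15, 32), (16, 36), (18, 17), (22, 5)])
v23: WRITE b=12  (b history now [(7, 40), (9, 11), (12, 29), (14, 5), (23, 12)])
v24: WRITE e=25  (e history now [(21, 30), (24, 25)])
v25: WRITE f=8  (f history now [(4, 5), (25, 8)])
v26: WRITE c=28  (c history now [(8, 36), (17, 41), (19, 3), (26, 28)])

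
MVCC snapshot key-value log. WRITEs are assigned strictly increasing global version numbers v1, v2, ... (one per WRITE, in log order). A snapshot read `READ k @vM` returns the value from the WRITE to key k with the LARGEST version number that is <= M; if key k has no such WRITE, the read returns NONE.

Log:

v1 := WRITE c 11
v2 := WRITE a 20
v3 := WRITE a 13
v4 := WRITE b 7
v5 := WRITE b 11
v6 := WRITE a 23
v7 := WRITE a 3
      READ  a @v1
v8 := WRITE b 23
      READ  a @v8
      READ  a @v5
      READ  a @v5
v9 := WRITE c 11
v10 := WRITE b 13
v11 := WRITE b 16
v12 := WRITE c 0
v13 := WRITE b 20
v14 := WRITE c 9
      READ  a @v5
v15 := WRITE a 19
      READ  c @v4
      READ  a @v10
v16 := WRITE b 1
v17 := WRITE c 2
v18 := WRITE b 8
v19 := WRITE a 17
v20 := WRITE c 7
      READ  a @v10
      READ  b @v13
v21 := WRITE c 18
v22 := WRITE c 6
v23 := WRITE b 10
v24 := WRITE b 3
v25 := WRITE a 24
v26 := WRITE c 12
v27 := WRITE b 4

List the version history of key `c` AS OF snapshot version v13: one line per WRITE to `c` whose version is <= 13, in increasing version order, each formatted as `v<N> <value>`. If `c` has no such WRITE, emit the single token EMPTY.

Answer: v1 11
v9 11
v12 0

Derivation:
Scan writes for key=c with version <= 13:
  v1 WRITE c 11 -> keep
  v2 WRITE a 20 -> skip
  v3 WRITE a 13 -> skip
  v4 WRITE b 7 -> skip
  v5 WRITE b 11 -> skip
  v6 WRITE a 23 -> skip
  v7 WRITE a 3 -> skip
  v8 WRITE b 23 -> skip
  v9 WRITE c 11 -> keep
  v10 WRITE b 13 -> skip
  v11 WRITE b 16 -> skip
  v12 WRITE c 0 -> keep
  v13 WRITE b 20 -> skip
  v14 WRITE c 9 -> drop (> snap)
  v15 WRITE a 19 -> skip
  v16 WRITE b 1 -> skip
  v17 WRITE c 2 -> drop (> snap)
  v18 WRITE b 8 -> skip
  v19 WRITE a 17 -> skip
  v20 WRITE c 7 -> drop (> snap)
  v21 WRITE c 18 -> drop (> snap)
  v22 WRITE c 6 -> drop (> snap)
  v23 WRITE b 10 -> skip
  v24 WRITE b 3 -> skip
  v25 WRITE a 24 -> skip
  v26 WRITE c 12 -> drop (> snap)
  v27 WRITE b 4 -> skip
Collected: [(1, 11), (9, 11), (12, 0)]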